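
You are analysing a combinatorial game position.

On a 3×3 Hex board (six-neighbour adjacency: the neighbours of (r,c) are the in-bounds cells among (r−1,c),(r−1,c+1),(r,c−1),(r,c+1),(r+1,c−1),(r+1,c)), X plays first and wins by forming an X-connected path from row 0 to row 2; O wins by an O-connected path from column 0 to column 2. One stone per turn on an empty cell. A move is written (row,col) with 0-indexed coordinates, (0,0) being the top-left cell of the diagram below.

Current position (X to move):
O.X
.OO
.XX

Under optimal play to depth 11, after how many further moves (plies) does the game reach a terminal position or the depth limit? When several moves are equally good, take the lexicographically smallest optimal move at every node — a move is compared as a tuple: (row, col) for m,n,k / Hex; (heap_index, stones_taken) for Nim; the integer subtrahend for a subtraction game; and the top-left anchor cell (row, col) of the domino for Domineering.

PV length from [O.X/.OO/.XX]: 2 plies

p1 X@[O.X/.OO/.XX]: (0,1)[OXX/.OO/.XX]-1* (1,0)[O.X/XOO/.XX]-1 (2,0)[O.X/.OO/XXX]-1
p2 O@[OXX/.OO/.XX]: (1,0)[OXX/OOO/.XX]+1* (2,0)[OXX/.OO/OXX]+1
p3 X@[OXX/OOO/.XX] terminal -1; root [O.X/.OO/.XX] d11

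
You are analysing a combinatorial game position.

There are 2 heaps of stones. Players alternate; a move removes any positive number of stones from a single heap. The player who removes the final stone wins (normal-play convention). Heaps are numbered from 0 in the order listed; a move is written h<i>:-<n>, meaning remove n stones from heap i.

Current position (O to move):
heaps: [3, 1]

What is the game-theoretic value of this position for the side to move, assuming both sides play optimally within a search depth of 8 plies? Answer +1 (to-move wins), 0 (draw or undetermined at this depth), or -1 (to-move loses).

value((3,1), O) = +1

p1 O@[(3,1)]: h0:-1[(2,1)]-1 h0:-2[(1,1)]+1* h0:-3[(0,1)]-1 h1:-1[(3,0)]-1
p2 X@[(1,1)]: h0:-1[(0,1)]-1* h1:-1[(1,0)]-1
p3 O@[(0,1)]: h1:-1[(0,0)]+1*
p4 X@[(0,0)] terminal -1; root [(3,1)] d8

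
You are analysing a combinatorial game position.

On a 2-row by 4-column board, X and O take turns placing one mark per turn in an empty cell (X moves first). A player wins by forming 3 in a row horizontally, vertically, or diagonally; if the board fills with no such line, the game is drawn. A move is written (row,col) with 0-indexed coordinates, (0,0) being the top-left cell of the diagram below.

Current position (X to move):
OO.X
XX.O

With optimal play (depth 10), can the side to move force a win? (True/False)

X winning at [OO.X/XX.O]: True

ply 1, X at OO.X/XX.O | (0,2)=+0→OOXX/XX.O; (1,2)=+1→OO.X/XXXO*
ply 2: OO.X/XXXO is terminal -1 (O); from OO.X/XX.O depth 10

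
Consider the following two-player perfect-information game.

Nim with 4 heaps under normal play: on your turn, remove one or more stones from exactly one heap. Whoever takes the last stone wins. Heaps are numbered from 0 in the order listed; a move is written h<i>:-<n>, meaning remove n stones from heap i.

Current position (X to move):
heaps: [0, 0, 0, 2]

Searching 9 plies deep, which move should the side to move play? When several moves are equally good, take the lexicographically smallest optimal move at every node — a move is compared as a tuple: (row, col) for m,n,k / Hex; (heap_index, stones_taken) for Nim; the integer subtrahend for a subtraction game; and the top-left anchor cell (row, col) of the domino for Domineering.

X's best at [(0,0,0,2)]: h3:-2

p1 X@[(0,0,0,2)]: h3:-1[(0,0,0,1)]-1 h3:-2[(0,0,0,0)]+1*
p2 O@[(0,0,0,0)] terminal -1; root [(0,0,0,2)] d9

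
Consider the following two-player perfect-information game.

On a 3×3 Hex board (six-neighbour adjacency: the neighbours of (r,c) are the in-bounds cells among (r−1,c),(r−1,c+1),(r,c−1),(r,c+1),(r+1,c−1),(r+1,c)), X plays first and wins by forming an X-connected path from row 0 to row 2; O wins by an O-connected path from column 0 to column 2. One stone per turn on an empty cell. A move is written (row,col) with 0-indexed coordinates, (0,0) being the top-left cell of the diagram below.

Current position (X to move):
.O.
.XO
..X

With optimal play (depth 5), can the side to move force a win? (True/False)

p1 X@[.O./.XO/..X]: (0,0)[XO./.XO/..X]+1* (0,2)[.OX/.XO/..X]+1 (1,0)[.O./XXO/..X]+1 (2,0)[.O./.XO/X.X]-1 (2,1)[.O./.XO/.XX]-1
p2 O@[XO./.XO/..X]: (0,2)[XOO/.XO/..X]-1* (1,0)[XO./OXO/..X]-1 (2,0)[XO./.XO/O.X]-1 (2,1)[XO./.XO/.OX]-1
p3 X@[XOO/.XO/..X]: (1,0)[XOO/XXO/..X]+1* (2,0)[XOO/.XO/X.X]-1 (2,1)[XOO/.XO/.XX]-1
p4 O@[XOO/XXO/..X]: (2,0)[XOO/XXO/O.X]-1* (2,1)[XOO/XXO/.OX]-1
p5 X@[XOO/XXO/O.X]: (2,1)[XOO/XXO/OXX]+1*
p6 O@[XOO/XXO/OXX] terminal -1; root [.O./.XO/..X] d5

X winning at [.O./.XO/..X]: True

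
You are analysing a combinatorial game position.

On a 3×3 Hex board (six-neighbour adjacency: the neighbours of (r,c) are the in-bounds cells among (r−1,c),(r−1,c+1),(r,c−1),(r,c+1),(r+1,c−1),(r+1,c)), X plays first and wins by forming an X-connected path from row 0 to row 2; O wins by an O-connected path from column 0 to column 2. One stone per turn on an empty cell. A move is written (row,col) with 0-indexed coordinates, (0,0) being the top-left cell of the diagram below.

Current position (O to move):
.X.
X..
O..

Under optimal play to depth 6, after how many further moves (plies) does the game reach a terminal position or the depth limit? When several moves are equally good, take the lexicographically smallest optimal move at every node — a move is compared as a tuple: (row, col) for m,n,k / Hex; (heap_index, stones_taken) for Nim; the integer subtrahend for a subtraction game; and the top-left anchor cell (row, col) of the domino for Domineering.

PV length from [.X./X../O..]: 3 plies

p1 O@[.X./X../O..]: (0,0)[OX./X../O..]-1 (0,2)[.XO/X../O..]+1* (1,1)[.X./XO./O..]+1 (1,2)[.X./X.O/O..]+1 (2,1)[.X./X../OO.]+1 (2,2)[.X./X../O.O]+1
p2 X@[.XO/X../O..]: (0,0)[XXO/X../O..]-1* (1,1)[.XO/XX./O..]-1 (1,2)[.XO/X.X/O..]-1 (2,1)[.XO/X../OX.]-1 (2,2)[.XO/X../O.X]-1
p3 O@[XXO/X../O..]: (1,1)[XXO/XO./O..]+1* (1,2)[XXO/X.O/O..]+1 (2,1)[XXO/X../OO.]+1 (2,2)[XXO/X../O.O]+1
p4 X@[XXO/XO./O..] terminal -1; root [.X./X../O..] d6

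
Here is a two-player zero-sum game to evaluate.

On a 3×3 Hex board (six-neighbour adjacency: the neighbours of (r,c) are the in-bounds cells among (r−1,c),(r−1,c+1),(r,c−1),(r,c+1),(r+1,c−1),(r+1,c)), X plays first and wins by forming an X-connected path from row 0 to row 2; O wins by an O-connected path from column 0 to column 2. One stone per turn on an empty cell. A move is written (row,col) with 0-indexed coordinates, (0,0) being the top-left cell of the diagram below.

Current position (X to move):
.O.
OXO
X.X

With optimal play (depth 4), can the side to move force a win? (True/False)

X winning at [.O./OXO/X.X]: True

[.O./OXO/X.X] X move#1: (0,0):-1/XO./OXO/X.X, (0,2):+1/.OX/OXO/X.X*, (2,1):-1/.O./OXO/XXX
[.OX/OXO/X.X] end (terminal -1, O#2); searched .O./OXO/X.X to 4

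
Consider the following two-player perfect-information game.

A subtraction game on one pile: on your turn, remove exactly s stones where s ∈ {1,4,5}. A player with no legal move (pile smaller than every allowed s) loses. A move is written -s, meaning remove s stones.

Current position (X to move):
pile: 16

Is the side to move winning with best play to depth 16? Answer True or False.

ply 1, X at 16 | -1=-1→15*; -4=-1→12; -5=-1→11
ply 2, O at 15 | -1=-1→14; -4=-1→11; -5=+1→10*
ply 3, X at 10 | -1=-1→9*; -4=-1→6; -5=-1→5
ply 4, O at 9 | -1=+1→8*; -4=-1→5; -5=-1→4
ply 5, X at 8 | -1=-1→7*; -4=-1→4; -5=-1→3
ply 6, O at 7 | -1=-1→6; -4=-1→3; -5=+1→2*
ply 7, X at 2 | -1=-1→1*
ply 8, O at 1 | -1=+1→0*
ply 9: 0 is terminal -1 (X); from 16 depth 16

X winning at [16]: False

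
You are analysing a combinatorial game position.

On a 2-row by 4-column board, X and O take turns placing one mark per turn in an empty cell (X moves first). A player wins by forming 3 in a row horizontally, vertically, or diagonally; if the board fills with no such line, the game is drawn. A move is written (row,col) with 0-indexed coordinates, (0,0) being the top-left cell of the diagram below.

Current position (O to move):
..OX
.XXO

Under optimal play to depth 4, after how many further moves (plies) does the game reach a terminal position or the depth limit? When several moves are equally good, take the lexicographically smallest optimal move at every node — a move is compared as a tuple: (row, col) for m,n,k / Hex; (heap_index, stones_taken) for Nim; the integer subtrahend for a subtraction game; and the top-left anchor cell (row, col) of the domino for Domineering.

[..OX/.XXO] O move#1: (0,0):-1/O.OX/.XXO, (0,1):-1/.OOX/.XXO, (1,0):+0/..OX/OXXO*
[..OX/OXXO] X move#2: (0,0):+0/X.OX/OXXO*, (0,1):+0/.XOX/OXXO
[X.OX/OXXO] O move#3: (0,1):+0/XOOX/OXXO*
[XOOX/OXXO] end (terminal +0, X#4); searched ..OX/.XXO to 4

PV length from [..OX/.XXO]: 3 plies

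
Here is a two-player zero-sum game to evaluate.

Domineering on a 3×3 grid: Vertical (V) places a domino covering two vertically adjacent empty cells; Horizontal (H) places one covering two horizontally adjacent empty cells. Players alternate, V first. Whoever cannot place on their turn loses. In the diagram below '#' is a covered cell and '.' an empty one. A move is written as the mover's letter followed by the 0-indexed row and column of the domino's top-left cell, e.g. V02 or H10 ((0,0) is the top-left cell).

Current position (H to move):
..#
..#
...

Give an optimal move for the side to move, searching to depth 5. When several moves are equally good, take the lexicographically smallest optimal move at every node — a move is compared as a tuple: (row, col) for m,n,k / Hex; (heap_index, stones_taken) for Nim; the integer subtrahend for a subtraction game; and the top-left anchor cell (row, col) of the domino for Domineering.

p1 H@[..#/..#/...]: H00[###/..#/...]-1 H10[..#/###/...]+1* H20[..#/..#/##.]-1 H21[..#/..#/.##]-1
p2 V@[..#/###/...] terminal -1; root [..#/..#/...] d5

H's best at [..#/..#/...]: H10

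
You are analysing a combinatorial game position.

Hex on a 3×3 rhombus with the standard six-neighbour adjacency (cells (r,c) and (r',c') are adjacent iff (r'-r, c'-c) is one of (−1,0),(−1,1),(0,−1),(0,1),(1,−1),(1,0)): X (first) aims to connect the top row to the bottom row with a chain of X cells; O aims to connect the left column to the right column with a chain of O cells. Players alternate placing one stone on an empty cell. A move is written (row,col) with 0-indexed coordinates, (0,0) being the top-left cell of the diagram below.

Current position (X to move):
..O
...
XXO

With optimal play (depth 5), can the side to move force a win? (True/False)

X winning at [..O/.../XXO]: True

[..O/.../XXO] X move#1: (0,0):-1/X.O/.../XXO, (0,1):+1/.XO/.../XXO*, (1,0):+1/..O/X../XXO, (1,1):-1/..O/.X./XXO, (1,2):-1/..O/..X/XXO
[.XO/.../XXO] O move#2: (0,0):-1/OXO/.../XXO*, (1,0):-1/.XO/O../XXO, (1,1):-1/.XO/.O./XXO, (1,2):-1/.XO/..O/XXO
[OXO/.../XXO] X move#3: (1,0):+1/OXO/X../XXO*, (1,1):+1/OXO/.X./XXO, (1,2):+1/OXO/..X/XXO
[OXO/X../XXO] end (terminal -1, O#4); searched ..O/.../XXO to 5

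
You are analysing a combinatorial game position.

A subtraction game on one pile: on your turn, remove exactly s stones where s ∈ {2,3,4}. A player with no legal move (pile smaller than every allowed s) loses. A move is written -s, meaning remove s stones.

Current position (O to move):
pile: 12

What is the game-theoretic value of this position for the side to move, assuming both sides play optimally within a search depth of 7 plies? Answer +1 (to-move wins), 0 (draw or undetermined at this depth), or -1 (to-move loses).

p1 O@[12]: -2[10]-1* -3[9]-1 -4[8]-1
p2 X@[10]: -2[8]-1 -3[7]+1* -4[6]+1
p3 O@[7]: -2[5]-1* -3[4]-1 -4[3]-1
p4 X@[5]: -2[3]-1 -3[2]-1 -4[1]+1*
p5 O@[1] terminal -1; root [12] d7

value(12, O) = -1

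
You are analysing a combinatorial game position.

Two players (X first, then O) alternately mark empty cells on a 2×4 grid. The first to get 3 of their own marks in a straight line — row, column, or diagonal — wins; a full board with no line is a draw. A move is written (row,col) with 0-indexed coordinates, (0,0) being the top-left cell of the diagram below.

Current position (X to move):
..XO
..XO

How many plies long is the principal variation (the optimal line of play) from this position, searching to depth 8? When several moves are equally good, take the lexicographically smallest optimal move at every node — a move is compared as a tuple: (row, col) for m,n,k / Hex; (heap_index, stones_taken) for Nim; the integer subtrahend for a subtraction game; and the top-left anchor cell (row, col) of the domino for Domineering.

[..XO/..XO] X move#1: (0,0):+0/X.XO/..XO*, (0,1):+0/.XXO/..XO, (1,0):+0/..XO/X.XO, (1,1):+0/..XO/.XXO
[X.XO/..XO] O move#2: (0,1):+0/XOXO/..XO*, (1,0):-1/X.XO/O.XO, (1,1):-1/X.XO/.OXO
[XOXO/..XO] X move#3: (1,0):+0/XOXO/X.XO*, (1,1):+0/XOXO/.XXO
[XOXO/X.XO] O move#4: (1,1):+0/XOXO/XOXO*
[XOXO/XOXO] end (terminal +0, X#5); searched ..XO/..XO to 8

PV length from [..XO/..XO]: 4 plies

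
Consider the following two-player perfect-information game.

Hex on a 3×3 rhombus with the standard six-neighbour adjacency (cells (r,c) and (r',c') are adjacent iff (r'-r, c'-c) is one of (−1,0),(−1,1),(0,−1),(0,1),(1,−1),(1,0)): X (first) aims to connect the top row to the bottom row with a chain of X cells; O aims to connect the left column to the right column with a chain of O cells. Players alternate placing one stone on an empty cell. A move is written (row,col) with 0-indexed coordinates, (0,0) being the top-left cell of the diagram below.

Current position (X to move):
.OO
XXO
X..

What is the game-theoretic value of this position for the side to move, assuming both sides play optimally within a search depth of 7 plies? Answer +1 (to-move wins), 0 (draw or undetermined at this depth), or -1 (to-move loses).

value(.OO/XXO/X.., X) = +1

ply 1, X at .OO/XXO/X.. | (0,0)=+1→XOO/XXO/X..*; (2,1)=-1→.OO/XXO/XX.; (2,2)=-1→.OO/XXO/X.X
ply 2: XOO/XXO/X.. is terminal -1 (O); from .OO/XXO/X.. depth 7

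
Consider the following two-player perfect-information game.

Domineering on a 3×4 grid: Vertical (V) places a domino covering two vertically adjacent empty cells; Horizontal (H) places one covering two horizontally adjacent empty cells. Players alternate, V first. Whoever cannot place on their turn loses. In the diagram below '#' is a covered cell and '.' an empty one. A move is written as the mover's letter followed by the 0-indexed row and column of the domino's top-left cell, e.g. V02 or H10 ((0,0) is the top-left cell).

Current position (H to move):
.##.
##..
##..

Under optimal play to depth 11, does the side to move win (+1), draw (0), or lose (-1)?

ply 1, H at .##./##../##.. | H12=+1→.##./####/##..*; H22=-1→.##./##../####
ply 2: .##./####/##.. is terminal -1 (V); from .##./##../##.. depth 11

value(.##./##../##.., H) = +1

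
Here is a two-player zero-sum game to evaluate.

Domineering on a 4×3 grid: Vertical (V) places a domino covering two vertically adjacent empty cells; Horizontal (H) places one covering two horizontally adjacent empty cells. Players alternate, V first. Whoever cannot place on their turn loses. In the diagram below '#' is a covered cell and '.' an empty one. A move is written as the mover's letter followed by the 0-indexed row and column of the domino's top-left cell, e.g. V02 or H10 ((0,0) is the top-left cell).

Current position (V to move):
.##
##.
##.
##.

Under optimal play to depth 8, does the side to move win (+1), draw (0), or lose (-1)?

[.##/##./##./##.] V move#1: V12:+1/.##/###/###/##.*, V22:+1/.##/##./###/###
[.##/###/###/##.] end (terminal -1, H#2); searched .##/##./##./##. to 8

value(.##/##./##./##., V) = +1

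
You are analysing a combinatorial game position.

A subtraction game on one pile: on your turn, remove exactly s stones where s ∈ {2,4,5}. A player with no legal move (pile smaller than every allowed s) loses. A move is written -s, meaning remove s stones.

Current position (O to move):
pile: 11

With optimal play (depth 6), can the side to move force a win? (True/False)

O winning at [11]: True

p1 O@[11]: -2[9]-1 -4[7]+1* -5[6]-1
p2 X@[7]: -2[5]-1* -4[3]-1 -5[2]-1
p3 O@[5]: -2[3]-1 -4[1]+1* -5[0]+1
p4 X@[1] terminal -1; root [11] d6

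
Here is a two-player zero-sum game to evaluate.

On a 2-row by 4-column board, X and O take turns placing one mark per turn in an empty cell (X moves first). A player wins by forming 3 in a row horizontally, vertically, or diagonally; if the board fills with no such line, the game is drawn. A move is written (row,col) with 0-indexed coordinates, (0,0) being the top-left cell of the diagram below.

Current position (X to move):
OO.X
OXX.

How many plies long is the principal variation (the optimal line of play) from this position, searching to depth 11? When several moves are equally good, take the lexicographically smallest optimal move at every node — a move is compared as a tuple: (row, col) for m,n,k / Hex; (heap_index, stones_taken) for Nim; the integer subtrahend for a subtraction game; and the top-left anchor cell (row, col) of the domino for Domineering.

PV length from [OO.X/OXX.]: 1 ply

[OO.X/OXX.] X move#1: (0,2):+0/OOXX/OXX., (1,3):+1/OO.X/OXXX*
[OO.X/OXXX] end (terminal -1, O#2); searched OO.X/OXX. to 11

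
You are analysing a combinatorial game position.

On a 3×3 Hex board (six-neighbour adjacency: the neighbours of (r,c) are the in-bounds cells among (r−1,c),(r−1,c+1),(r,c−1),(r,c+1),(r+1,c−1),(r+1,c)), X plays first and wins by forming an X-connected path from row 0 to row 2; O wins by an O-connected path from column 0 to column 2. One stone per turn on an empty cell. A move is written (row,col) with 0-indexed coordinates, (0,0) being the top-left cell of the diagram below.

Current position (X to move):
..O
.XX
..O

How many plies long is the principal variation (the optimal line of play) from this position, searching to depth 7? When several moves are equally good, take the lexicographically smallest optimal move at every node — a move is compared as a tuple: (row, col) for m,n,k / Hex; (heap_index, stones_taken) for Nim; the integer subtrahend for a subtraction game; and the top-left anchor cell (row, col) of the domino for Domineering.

PV length from [..O/.XX/..O]: 5 plies

ply 1, X at ..O/.XX/..O | (0,0)=+1→X.O/.XX/..O*; (0,1)=+1→.XO/.XX/..O; (1,0)=+1→..O/XXX/..O; (2,0)=-1→..O/.XX/X.O; (2,1)=-1→..O/.XX/.XO
ply 2, O at X.O/.XX/..O | (0,1)=-1→XOO/.XX/..O*; (1,0)=-1→X.O/OXX/..O; (2,0)=-1→X.O/.XX/O.O; (2,1)=-1→X.O/.XX/.OO
ply 3, X at XOO/.XX/..O | (1,0)=+1→XOO/XXX/..O*; (2,0)=-1→XOO/.XX/X.O; (2,1)=-1→XOO/.XX/.XO
ply 4, O at XOO/XXX/..O | (2,0)=-1→XOO/XXX/O.O*; (2,1)=-1→XOO/XXX/.OO
ply 5, X at XOO/XXX/O.O | (2,1)=+1→XOO/XXX/OXO*
ply 6: XOO/XXX/OXO is terminal -1 (O); from ..O/.XX/..O depth 7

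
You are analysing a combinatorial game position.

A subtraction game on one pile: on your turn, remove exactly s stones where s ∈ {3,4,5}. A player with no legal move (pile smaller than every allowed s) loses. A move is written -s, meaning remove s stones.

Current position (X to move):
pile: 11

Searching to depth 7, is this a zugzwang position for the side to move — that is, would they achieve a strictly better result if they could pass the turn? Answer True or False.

ply 1, X at 11 | -3=+1→8*; -4=-1→7; -5=-1→6
ply 2, O at 8 | -3=-1→5*; -4=-1→4; -5=-1→3
ply 3, X at 5 | -3=+1→2*; -4=+1→1; -5=+1→0
ply 4: 2 is terminal -1 (O); from 11 depth 7
if X skipped the turn, O would face:
~ ply 1, O at 11 | -3=+1→8*; -4=-1→7; -5=-1→6
~ ply 2, X at 8 | -3=-1→5*; -4=-1→4; -5=-1→3
~ ply 3, O at 5 | -3=+1→2*; -4=+1→1; -5=+1→0
~ ply 4: 2 is terminal -1 (X); from 11 depth 7
compare (X): move=+1 vs pass=-1

zugzwang(11, X) = False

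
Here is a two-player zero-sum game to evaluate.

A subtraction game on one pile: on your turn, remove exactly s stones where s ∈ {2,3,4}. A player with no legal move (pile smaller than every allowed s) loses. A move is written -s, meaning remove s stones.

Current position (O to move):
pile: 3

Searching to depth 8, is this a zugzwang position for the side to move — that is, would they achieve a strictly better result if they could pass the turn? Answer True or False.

zugzwang(3, O) = False

ply 1, O at 3 | -2=+1→1*; -3=+1→0
ply 2: 1 is terminal -1 (X); from 3 depth 8
if O skipped the turn, X would face:
~ ply 1, X at 3 | -2=+1→1*; -3=+1→0
~ ply 2: 1 is terminal -1 (O); from 3 depth 8
compare (O): move=+1 vs pass=-1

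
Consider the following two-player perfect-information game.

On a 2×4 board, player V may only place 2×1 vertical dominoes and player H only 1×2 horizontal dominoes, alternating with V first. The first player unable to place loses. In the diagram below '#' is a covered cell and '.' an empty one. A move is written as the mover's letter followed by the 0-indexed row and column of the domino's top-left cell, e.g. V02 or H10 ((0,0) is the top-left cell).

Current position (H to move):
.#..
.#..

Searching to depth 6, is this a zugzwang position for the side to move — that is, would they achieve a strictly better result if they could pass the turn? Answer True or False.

p1 H@[.#../.#..]: H02[.###/.#..]+1* H12[.#../.###]+1
p2 V@[.###/.#..]: V00[####/##..]-1*
p3 H@[####/##..]: H12[####/####]+1*
p4 V@[####/####] terminal -1; root [.#../.#..] d6
pass branch (V moves first from the same position):
  | p1 V@[.#../.#..]: V00[##../##..]-1 V02[.##./.##.]+1* V03[.#.#/.#.#]+1
  | p2 H@[.##./.##.] terminal -1; root [.#../.#..] d6
H moving scores +1; H passing scores -1

zugzwang(.#../.#.., H) = False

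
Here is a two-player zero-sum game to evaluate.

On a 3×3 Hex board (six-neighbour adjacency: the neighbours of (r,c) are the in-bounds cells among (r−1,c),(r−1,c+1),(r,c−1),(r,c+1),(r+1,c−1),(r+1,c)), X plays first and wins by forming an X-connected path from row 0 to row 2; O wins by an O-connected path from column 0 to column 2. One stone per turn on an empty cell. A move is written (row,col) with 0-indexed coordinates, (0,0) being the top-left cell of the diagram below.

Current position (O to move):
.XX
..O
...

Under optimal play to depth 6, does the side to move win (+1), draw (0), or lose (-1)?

ply 1, O at .XX/..O/... | (0,0)=-1→OXX/..O/...; (1,0)=-1→.XX/O.O/...; (1,1)=+1→.XX/.OO/...*; (2,0)=+1→.XX/..O/O..; (2,1)=-1→.XX/..O/.O.; (2,2)=-1→.XX/..O/..O
ply 2, X at .XX/.OO/... | (0,0)=-1→XXX/.OO/...*; (1,0)=-1→.XX/XOO/...; (2,0)=-1→.XX/.OO/X..; (2,1)=-1→.XX/.OO/.X.; (2,2)=-1→.XX/.OO/..X
ply 3, O at XXX/.OO/... | (1,0)=+1→XXX/OOO/...*; (2,0)=+1→XXX/.OO/O..; (2,1)=+1→XXX/.OO/.O.; (2,2)=+1→XXX/.OO/..O
ply 4: XXX/OOO/... is terminal -1 (X); from .XX/..O/... depth 6

value(.XX/..O/..., O) = +1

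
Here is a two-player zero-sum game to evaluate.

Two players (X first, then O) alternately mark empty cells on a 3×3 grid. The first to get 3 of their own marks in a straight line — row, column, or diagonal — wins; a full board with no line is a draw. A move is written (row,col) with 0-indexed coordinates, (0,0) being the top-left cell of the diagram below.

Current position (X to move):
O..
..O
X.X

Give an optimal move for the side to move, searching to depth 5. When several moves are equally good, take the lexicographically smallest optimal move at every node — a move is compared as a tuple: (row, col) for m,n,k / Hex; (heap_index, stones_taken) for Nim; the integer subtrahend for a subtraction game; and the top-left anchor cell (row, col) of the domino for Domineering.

X's best at [O../..O/X.X]: (0,2)

[O../..O/X.X] X move#1: (0,1):+0/OX./..O/X.X, (0,2):+1/O.X/..O/X.X*, (1,0):+0/O../X.O/X.X, (1,1):+1/O../.XO/X.X, (2,1):+1/O../..O/XXX
[O.X/..O/X.X] O move#2: (0,1):-1/OOX/..O/X.X*, (1,0):-1/O.X/O.O/X.X, (1,1):-1/O.X/.OO/X.X, (2,1):-1/O.X/..O/XOX
[OOX/..O/X.X] X move#3: (1,0):+1/OOX/X.O/X.X*, (1,1):+1/OOX/.XO/X.X, (2,1):+1/OOX/..O/XXX
[OOX/X.O/X.X] O move#4: (1,1):-1/OOX/XOO/X.X*, (2,1):-1/OOX/X.O/XOX
[OOX/XOO/X.X] X move#5: (2,1):+1/OOX/XOO/XXX*
[OOX/XOO/XXX] end (terminal -1, O#6); searched O../..O/X.X to 5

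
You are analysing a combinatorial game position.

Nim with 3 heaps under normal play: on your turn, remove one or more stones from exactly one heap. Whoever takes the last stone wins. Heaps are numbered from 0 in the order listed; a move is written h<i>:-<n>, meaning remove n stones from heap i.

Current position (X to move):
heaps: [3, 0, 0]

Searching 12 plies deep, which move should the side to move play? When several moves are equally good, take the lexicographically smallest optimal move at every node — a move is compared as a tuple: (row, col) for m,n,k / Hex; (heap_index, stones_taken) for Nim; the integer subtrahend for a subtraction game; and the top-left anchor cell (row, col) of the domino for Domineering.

X's best at [(3,0,0)]: h0:-3

p1 X@[(3,0,0)]: h0:-1[(2,0,0)]-1 h0:-2[(1,0,0)]-1 h0:-3[(0,0,0)]+1*
p2 O@[(0,0,0)] terminal -1; root [(3,0,0)] d12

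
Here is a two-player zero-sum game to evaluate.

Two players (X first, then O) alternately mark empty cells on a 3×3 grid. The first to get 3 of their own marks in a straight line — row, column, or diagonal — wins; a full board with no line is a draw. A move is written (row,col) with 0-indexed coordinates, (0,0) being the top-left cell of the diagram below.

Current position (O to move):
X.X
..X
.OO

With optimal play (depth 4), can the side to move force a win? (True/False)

O winning at [X.X/..X/.OO]: True

p1 O@[X.X/..X/.OO]: (0,1)[XOX/..X/.OO]+1* (1,0)[X.X/O.X/.OO]-1 (1,1)[X.X/.OX/.OO]-1 (2,0)[X.X/..X/OOO]+1
p2 X@[XOX/..X/.OO]: (1,0)[XOX/X.X/.OO]-1* (1,1)[XOX/.XX/.OO]-1 (2,0)[XOX/..X/XOO]-1
p3 O@[XOX/X.X/.OO]: (1,1)[XOX/XOX/.OO]+1* (2,0)[XOX/X.X/OOO]+1
p4 X@[XOX/XOX/.OO] terminal -1; root [X.X/..X/.OO] d4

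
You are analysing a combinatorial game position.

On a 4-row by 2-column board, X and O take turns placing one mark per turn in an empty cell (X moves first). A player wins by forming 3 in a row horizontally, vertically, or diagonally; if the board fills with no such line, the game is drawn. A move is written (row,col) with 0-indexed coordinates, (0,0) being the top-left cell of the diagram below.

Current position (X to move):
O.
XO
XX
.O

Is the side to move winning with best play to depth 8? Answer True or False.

p1 X@[O./XO/XX/.O]: (0,1)[OX/XO/XX/.O]+0 (3,0)[O./XO/XX/XO]+1*
p2 O@[O./XO/XX/XO] terminal -1; root [O./XO/XX/.O] d8

X winning at [O./XO/XX/.O]: True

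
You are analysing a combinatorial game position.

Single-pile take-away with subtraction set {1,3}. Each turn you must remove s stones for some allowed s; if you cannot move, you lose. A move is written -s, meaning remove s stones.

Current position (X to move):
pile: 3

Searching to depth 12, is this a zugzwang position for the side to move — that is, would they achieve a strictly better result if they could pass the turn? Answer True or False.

p1 X@[3]: -1[2]+1* -3[0]+1
p2 O@[2]: -1[1]-1*
p3 X@[1]: -1[0]+1*
p4 O@[0] terminal -1; root [3] d12
pass branch (O moves first from the same position):
  | p1 O@[3]: -1[2]+1* -3[0]+1
  | p2 X@[2]: -1[1]-1*
  | p3 O@[1]: -1[0]+1*
  | p4 X@[0] terminal -1; root [3] d12
X moving scores +1; X passing scores -1

zugzwang(3, X) = False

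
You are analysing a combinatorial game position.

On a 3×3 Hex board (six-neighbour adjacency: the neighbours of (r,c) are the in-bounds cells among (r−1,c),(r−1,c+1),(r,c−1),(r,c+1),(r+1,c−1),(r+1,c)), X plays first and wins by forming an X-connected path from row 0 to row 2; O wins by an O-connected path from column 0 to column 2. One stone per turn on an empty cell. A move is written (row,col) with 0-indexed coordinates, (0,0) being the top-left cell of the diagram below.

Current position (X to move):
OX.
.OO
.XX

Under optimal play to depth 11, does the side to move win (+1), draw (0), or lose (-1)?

ply 1, X at OX./.OO/.XX | (0,2)=-1→OXX/.OO/.XX*; (1,0)=-1→OX./XOO/.XX; (2,0)=-1→OX./.OO/XXX
ply 2, O at OXX/.OO/.XX | (1,0)=+1→OXX/OOO/.XX*; (2,0)=+1→OXX/.OO/OXX
ply 3: OXX/OOO/.XX is terminal -1 (X); from OX./.OO/.XX depth 11

value(OX./.OO/.XX, X) = -1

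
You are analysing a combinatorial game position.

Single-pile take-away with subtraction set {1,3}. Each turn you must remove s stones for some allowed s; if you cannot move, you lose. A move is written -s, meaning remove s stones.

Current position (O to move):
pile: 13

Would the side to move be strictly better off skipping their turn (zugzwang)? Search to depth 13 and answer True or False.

zugzwang(13, O) = False

ply 1, O at 13 | -1=+1→12*; -3=+1→10
ply 2, X at 12 | -1=-1→11*; -3=-1→9
ply 3, O at 11 | -1=+1→10*; -3=+1→8
ply 4, X at 10 | -1=-1→9*; -3=-1→7
ply 5, O at 9 | -1=+1→8*; -3=+1→6
ply 6, X at 8 | -1=-1→7*; -3=-1→5
ply 7, O at 7 | -1=+1→6*; -3=+1→4
ply 8, X at 6 | -1=-1→5*; -3=-1→3
ply 9, O at 5 | -1=+1→4*; -3=+1→2
ply 10, X at 4 | -1=-1→3*; -3=-1→1
ply 11, O at 3 | -1=+1→2*; -3=+1→0
ply 12, X at 2 | -1=-1→1*
ply 13, O at 1 | -1=+1→0*
ply 14: 0 is terminal -1 (X); from 13 depth 13
pass branch (X moves first from the same position):
  | ply 1, X at 13 | -1=+1→12*; -3=+1→10
  | ply 2, O at 12 | -1=-1→11*; -3=-1→9
  | ply 3, X at 11 | -1=+1→10*; -3=+1→8
  | ply 4, O at 10 | -1=-1→9*; -3=-1→7
  | ply 5, X at 9 | -1=+1→8*; -3=+1→6
  | ply 6, O at 8 | -1=-1→7*; -3=-1→5
  | ply 7, X at 7 | -1=+1→6*; -3=+1→4
  | ply 8, O at 6 | -1=-1→5*; -3=-1→3
  | ply 9, X at 5 | -1=+1→4*; -3=+1→2
  | ply 10, O at 4 | -1=-1→3*; -3=-1→1
  | ply 11, X at 3 | -1=+1→2*; -3=+1→0
  | ply 12, O at 2 | -1=-1→1*
  | ply 13, X at 1 | -1=+1→0*
  | ply 14: 0 is terminal -1 (O); from 13 depth 13
O moving scores +1; O passing scores -1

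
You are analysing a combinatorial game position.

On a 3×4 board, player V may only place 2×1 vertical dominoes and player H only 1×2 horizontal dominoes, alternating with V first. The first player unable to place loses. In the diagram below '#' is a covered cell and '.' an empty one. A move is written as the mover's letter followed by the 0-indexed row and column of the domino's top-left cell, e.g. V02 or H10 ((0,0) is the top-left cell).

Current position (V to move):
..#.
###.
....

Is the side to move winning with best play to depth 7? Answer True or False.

V winning at [..#./###./....]: False

[..#./###./....] V move#1: V03:-1/..##/####/....*, V13:-1/..#./####/...#
[..##/####/....] H move#2: H00:+1/####/####/....*, H20:+1/..##/####/##.., H21:+1/..##/####/.##., H22:+1/..##/####/..##
[####/####/....] end (terminal -1, V#3); searched ..#./###./.... to 7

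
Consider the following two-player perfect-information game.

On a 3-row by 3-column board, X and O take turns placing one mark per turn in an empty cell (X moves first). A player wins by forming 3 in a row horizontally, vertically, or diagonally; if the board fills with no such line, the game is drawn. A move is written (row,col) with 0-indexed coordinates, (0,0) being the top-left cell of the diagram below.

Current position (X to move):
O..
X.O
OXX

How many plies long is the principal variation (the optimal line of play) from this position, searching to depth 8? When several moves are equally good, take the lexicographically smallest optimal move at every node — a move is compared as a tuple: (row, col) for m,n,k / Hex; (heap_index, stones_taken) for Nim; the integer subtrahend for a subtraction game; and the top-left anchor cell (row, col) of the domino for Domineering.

PV length from [O../X.O/OXX]: 3 plies

ply 1, X at O../X.O/OXX | (0,1)=+0→OX./X.O/OXX*; (0,2)=+0→O.X/X.O/OXX; (1,1)=+0→O../XXO/OXX
ply 2, O at OX./X.O/OXX | (0,2)=-1→OXO/X.O/OXX; (1,1)=+0→OX./XOO/OXX*
ply 3, X at OX./XOO/OXX | (0,2)=+0→OXX/XOO/OXX*
ply 4: OXX/XOO/OXX is terminal +0 (O); from O../X.O/OXX depth 8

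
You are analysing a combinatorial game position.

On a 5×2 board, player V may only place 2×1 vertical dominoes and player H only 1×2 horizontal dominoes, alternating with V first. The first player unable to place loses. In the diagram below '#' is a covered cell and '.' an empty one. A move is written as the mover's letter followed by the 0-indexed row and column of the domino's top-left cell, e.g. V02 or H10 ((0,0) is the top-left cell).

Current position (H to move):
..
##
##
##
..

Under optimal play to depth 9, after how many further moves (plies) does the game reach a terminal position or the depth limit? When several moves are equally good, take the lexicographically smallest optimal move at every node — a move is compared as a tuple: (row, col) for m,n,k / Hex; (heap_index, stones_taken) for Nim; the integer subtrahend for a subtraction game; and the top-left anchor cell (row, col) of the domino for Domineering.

ply 1, H at ../##/##/##/.. | H00=+1→##/##/##/##/..*; H40=+1→../##/##/##/##
ply 2: ##/##/##/##/.. is terminal -1 (V); from ../##/##/##/.. depth 9

PV length from [../##/##/##/..]: 1 ply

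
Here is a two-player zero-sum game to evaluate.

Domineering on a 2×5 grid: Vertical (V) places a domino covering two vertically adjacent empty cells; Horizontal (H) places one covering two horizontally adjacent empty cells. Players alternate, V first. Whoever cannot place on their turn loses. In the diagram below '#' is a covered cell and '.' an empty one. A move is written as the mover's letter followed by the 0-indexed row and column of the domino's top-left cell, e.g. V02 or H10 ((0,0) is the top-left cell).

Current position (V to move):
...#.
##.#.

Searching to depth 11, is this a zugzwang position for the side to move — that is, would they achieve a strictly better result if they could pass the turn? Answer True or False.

zugzwang(...#./##.#., V) = False

ply 1, V at ...#./##.#. | V02=+1→..##./####.*; V04=-1→...##/##.##
ply 2, H at ..##./####. | H00=-1→####./####.*
ply 3, V at ####./####. | V04=+1→#####/#####*
ply 4: #####/##### is terminal -1 (H); from ...#./##.#. depth 11
pass branch (H moves first from the same position):
  | ply 1, H at ...#./##.#. | H00=-1→##.#./##.#.*; H01=-1→.###./##.#.
  | ply 2, V at ##.#./##.#. | V02=+1→####./####.*; V04=+1→##.##/##.##
  | ply 3: ####./####. is terminal -1 (H); from ...#./##.#. depth 11
V moving scores +1; V passing scores +1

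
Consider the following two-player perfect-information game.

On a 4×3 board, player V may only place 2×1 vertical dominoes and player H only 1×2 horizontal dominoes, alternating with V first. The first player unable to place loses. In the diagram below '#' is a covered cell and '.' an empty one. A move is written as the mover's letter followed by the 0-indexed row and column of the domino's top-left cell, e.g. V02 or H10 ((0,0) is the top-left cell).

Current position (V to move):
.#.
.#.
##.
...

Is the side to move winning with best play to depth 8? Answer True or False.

V winning at [.#./.#./##./...]: True

ply 1, V at .#./.#./##./... | V00=+1→##./##./##./...*; V02=+1→.##/.##/##./...; V12=+1→.#./.##/###/...; V22=+1→.#./.#./###/..#
ply 2, H at ##./##./##./... | H30=-1→##./##./##./##.*; H31=-1→##./##./##./.##
ply 3, V at ##./##./##./##. | V02=+1→###/###/##./##.*; V12=+1→##./###/###/##.; V22=+1→##./##./###/###
ply 4: ###/###/##./##. is terminal -1 (H); from .#./.#./##./... depth 8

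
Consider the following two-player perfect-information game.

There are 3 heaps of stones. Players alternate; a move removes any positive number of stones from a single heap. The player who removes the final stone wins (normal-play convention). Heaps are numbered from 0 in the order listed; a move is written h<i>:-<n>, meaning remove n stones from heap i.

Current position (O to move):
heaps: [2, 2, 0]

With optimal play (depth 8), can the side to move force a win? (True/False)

O winning at [(2,2,0)]: False

p1 O@[(2,2,0)]: h0:-1[(1,2,0)]-1* h0:-2[(0,2,0)]-1 h1:-1[(2,1,0)]-1 h1:-2[(2,0,0)]-1
p2 X@[(1,2,0)]: h0:-1[(0,2,0)]-1 h1:-1[(1,1,0)]+1* h1:-2[(1,0,0)]-1
p3 O@[(1,1,0)]: h0:-1[(0,1,0)]-1* h1:-1[(1,0,0)]-1
p4 X@[(0,1,0)]: h1:-1[(0,0,0)]+1*
p5 O@[(0,0,0)] terminal -1; root [(2,2,0)] d8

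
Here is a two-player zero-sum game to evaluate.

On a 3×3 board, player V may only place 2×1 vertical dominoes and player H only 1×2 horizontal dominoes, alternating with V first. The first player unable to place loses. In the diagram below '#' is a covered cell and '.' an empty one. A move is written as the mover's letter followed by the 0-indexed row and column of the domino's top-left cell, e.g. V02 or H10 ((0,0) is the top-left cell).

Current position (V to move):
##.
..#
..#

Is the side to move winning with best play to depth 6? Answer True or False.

V winning at [##./..#/..#]: True

[##./..#/..#] V move#1: V10:+1/##./#.#/#.#*, V11:+1/##./.##/.##
[##./#.#/#.#] end (terminal -1, H#2); searched ##./..#/..# to 6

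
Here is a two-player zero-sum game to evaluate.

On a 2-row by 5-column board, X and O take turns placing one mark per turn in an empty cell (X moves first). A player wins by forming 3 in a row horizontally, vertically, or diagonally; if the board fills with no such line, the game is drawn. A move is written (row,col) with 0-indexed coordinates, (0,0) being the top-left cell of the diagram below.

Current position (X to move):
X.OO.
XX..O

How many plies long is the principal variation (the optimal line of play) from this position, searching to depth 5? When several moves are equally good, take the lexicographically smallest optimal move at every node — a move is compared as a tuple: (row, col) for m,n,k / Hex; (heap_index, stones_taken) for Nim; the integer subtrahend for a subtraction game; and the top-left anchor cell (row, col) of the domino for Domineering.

PV length from [X.OO./XX..O]: 1 ply

p1 X@[X.OO./XX..O]: (0,1)[XXOO./XX..O]-1 (0,4)[X.OOX/XX..O]-1 (1,2)[X.OO./XXX.O]+1* (1,3)[X.OO./XX.XO]-1
p2 O@[X.OO./XXX.O] terminal -1; root [X.OO./XX..O] d5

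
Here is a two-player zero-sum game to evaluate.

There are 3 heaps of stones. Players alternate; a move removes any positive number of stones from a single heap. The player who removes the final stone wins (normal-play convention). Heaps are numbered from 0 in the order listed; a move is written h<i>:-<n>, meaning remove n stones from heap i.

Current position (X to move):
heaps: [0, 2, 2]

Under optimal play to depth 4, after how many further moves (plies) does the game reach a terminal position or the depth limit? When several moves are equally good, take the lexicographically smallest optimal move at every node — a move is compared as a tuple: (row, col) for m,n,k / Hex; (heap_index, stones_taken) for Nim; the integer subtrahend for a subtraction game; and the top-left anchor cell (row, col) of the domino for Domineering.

PV length from [(0,2,2)]: 4 plies

p1 X@[(0,2,2)]: h1:-1[(0,1,2)]-1* h1:-2[(0,0,2)]-1 h2:-1[(0,2,1)]-1 h2:-2[(0,2,0)]-1
p2 O@[(0,1,2)]: h1:-1[(0,0,2)]-1 h2:-1[(0,1,1)]+1* h2:-2[(0,1,0)]-1
p3 X@[(0,1,1)]: h1:-1[(0,0,1)]-1* h2:-1[(0,1,0)]-1
p4 O@[(0,0,1)]: h2:-1[(0,0,0)]+1*
p5 X@[(0,0,0)] terminal -1; root [(0,2,2)] d4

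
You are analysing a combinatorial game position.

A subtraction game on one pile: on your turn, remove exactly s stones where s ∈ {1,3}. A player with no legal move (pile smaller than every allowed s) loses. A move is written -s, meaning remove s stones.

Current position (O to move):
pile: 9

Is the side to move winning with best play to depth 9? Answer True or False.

O winning at [9]: True

p1 O@[9]: -1[8]+1* -3[6]+1
p2 X@[8]: -1[7]-1* -3[5]-1
p3 O@[7]: -1[6]+1* -3[4]+1
p4 X@[6]: -1[5]-1* -3[3]-1
p5 O@[5]: -1[4]+1* -3[2]+1
p6 X@[4]: -1[3]-1* -3[1]-1
p7 O@[3]: -1[2]+1* -3[0]+1
p8 X@[2]: -1[1]-1*
p9 O@[1]: -1[0]+1*
p10 X@[0] terminal -1; root [9] d9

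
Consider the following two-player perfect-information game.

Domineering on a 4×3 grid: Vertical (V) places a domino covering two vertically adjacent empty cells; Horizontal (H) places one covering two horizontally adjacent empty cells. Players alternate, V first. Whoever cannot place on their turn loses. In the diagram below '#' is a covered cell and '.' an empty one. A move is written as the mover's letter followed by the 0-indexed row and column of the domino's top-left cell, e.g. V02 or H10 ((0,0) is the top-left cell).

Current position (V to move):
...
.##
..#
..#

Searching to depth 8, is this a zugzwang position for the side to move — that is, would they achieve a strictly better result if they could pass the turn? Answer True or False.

ply 1, V at .../.##/..#/..# | V00=-1→#../###/..#/..#; V10=-1→.../###/#.#/..#; V20=+1→.../.##/#.#/#.#*; V21=+1→.../.##/.##/.##
ply 2, H at .../.##/#.#/#.# | H00=-1→##./.##/#.#/#.#*; H01=-1→.##/.##/#.#/#.#
ply 3, V at ##./.##/#.#/#.# | V21=+1→##./.##/###/###*
ply 4: ##./.##/###/### is terminal -1 (H); from .../.##/..#/..# depth 8
pass branch (H moves first from the same position):
  | ply 1, H at .../.##/..#/..# | H00=-1→##./.##/..#/..#; H01=-1→.##/.##/..#/..#; H20=+1→.../.##/###/..#*; H30=+1→.../.##/..#/###
  | ply 2, V at .../.##/###/..# | V00=-1→#../###/###/..#*
  | ply 3, H at #../###/###/..# | H01=+1→###/###/###/..#*; H30=+1→#../###/###/###
  | ply 4: ###/###/###/..# is terminal -1 (V); from .../.##/..#/..# depth 8
V moving scores +1; V passing scores -1

zugzwang(.../.##/..#/..#, V) = False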